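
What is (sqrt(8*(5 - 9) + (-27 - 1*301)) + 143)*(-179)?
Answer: -25597 - 1074*I*sqrt(10) ≈ -25597.0 - 3396.3*I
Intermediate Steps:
(sqrt(8*(5 - 9) + (-27 - 1*301)) + 143)*(-179) = (sqrt(8*(-4) + (-27 - 301)) + 143)*(-179) = (sqrt(-32 - 328) + 143)*(-179) = (sqrt(-360) + 143)*(-179) = (6*I*sqrt(10) + 143)*(-179) = (143 + 6*I*sqrt(10))*(-179) = -25597 - 1074*I*sqrt(10)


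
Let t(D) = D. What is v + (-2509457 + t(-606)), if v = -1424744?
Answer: -3934807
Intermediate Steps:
v + (-2509457 + t(-606)) = -1424744 + (-2509457 - 606) = -1424744 - 2510063 = -3934807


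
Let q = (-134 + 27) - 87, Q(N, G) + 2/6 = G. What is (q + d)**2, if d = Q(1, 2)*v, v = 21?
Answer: 25281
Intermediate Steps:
Q(N, G) = -1/3 + G
d = 35 (d = (-1/3 + 2)*21 = (5/3)*21 = 35)
q = -194 (q = -107 - 87 = -194)
(q + d)**2 = (-194 + 35)**2 = (-159)**2 = 25281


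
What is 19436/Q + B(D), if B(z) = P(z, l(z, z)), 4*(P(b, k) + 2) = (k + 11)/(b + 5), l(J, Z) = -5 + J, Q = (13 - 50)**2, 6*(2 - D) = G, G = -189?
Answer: 5251135/421652 ≈ 12.454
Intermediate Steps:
D = 67/2 (D = 2 - 1/6*(-189) = 2 + 63/2 = 67/2 ≈ 33.500)
Q = 1369 (Q = (-37)**2 = 1369)
P(b, k) = -2 + (11 + k)/(4*(5 + b)) (P(b, k) = -2 + ((k + 11)/(b + 5))/4 = -2 + ((11 + k)/(5 + b))/4 = -2 + (11 + k)/(4*(5 + b)))
B(z) = (-34 - 7*z)/(4*(5 + z)) (B(z) = (-29 + (-5 + z) - 8*z)/(4*(5 + z)) = (-34 - 7*z)/(4*(5 + z)))
19436/Q + B(D) = 19436/1369 + (-34 - 7*67/2)/(4*(5 + 67/2)) = 19436*(1/1369) + (-34 - 469/2)/(4*(77/2)) = 19436/1369 + (1/4)*(2/77)*(-537/2) = 19436/1369 - 537/308 = 5251135/421652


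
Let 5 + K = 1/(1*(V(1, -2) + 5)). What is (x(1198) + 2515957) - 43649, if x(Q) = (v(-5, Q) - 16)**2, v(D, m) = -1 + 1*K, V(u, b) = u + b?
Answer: 39564497/16 ≈ 2.4728e+6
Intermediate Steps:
V(u, b) = b + u
K = -19/4 (K = -5 + 1/(1*((-2 + 1) + 5)) = -5 + 1/(1*(-1 + 5)) = -5 + 1/(1*4) = -5 + 1/4 = -19/4 ≈ -4.7500)
v(D, m) = -23/4 (v(D, m) = -1 + 1*(-19/4) = -1 - 19/4 = -23/4)
x(Q) = 7569/16 (x(Q) = (-23/4 - 16)**2 = (-87/4)**2 = 7569/16)
(x(1198) + 2515957) - 43649 = (7569/16 + 2515957) - 43649 = 40262881/16 - 43649 = 39564497/16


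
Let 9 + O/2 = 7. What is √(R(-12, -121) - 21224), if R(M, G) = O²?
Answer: 2*I*√5302 ≈ 145.63*I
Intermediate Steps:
O = -4 (O = -18 + 2*7 = -18 + 14 = -4)
R(M, G) = 16 (R(M, G) = (-4)² = 16)
√(R(-12, -121) - 21224) = √(16 - 21224) = √(-21208) = 2*I*√5302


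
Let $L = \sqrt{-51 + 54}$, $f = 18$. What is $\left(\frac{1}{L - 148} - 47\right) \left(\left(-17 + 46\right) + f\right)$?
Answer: $- \frac{48386265}{21901} - \frac{47 \sqrt{3}}{21901} \approx -2209.3$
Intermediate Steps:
$L = \sqrt{3} \approx 1.732$
$\left(\frac{1}{L - 148} - 47\right) \left(\left(-17 + 46\right) + f\right) = \left(\frac{1}{\sqrt{3} - 148} - 47\right) \left(\left(-17 + 46\right) + 18\right) = \left(\frac{1}{-148 + \sqrt{3}} - 47\right) \left(29 + 18\right) = \left(-47 + \frac{1}{-148 + \sqrt{3}}\right) 47 = -2209 + \frac{47}{-148 + \sqrt{3}}$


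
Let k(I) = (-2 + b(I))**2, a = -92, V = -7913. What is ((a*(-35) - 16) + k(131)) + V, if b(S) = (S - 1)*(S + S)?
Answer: 1159942655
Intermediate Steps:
b(S) = 2*S*(-1 + S) (b(S) = (-1 + S)*(2*S) = 2*S*(-1 + S))
k(I) = (-2 + 2*I*(-1 + I))**2
((a*(-35) - 16) + k(131)) + V = ((-92*(-35) - 16) + 4*(-1 + 131*(-1 + 131))**2) - 7913 = ((3220 - 16) + 4*(-1 + 131*130)**2) - 7913 = (3204 + 4*(-1 + 17030)**2) - 7913 = (3204 + 4*17029**2) - 7913 = (3204 + 4*289986841) - 7913 = (3204 + 1159947364) - 7913 = 1159950568 - 7913 = 1159942655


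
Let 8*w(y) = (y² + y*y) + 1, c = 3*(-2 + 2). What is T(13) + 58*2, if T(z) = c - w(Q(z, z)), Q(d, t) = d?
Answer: 589/8 ≈ 73.625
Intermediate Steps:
c = 0 (c = 3*0 = 0)
w(y) = ⅛ + y²/4 (w(y) = ((y² + y*y) + 1)/8 = ((y² + y²) + 1)/8 = (2*y² + 1)/8 = (1 + 2*y²)/8 = ⅛ + y²/4)
T(z) = -⅛ - z²/4 (T(z) = 0 - (⅛ + z²/4) = 0 + (-⅛ - z²/4) = -⅛ - z²/4)
T(13) + 58*2 = (-⅛ - ¼*13²) + 58*2 = (-⅛ - ¼*169) + 116 = (-⅛ - 169/4) + 116 = -339/8 + 116 = 589/8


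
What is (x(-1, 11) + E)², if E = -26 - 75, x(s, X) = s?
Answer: 10404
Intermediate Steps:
E = -101
(x(-1, 11) + E)² = (-1 - 101)² = (-102)² = 10404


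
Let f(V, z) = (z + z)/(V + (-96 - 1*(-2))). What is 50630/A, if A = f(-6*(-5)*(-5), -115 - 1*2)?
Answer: 6176860/117 ≈ 52794.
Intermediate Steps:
f(V, z) = 2*z/(-94 + V) (f(V, z) = (2*z)/(V + (-96 + 2)) = (2*z)/(V - 94) = (2*z)/(-94 + V) = 2*z/(-94 + V))
A = 117/122 (A = 2*(-115 - 1*2)/(-94 - 6*(-5)*(-5)) = 2*(-115 - 2)/(-94 + 30*(-5)) = 2*(-117)/(-94 - 150) = 2*(-117)/(-244) = 2*(-117)*(-1/244) = 117/122 ≈ 0.95902)
50630/A = 50630/(117/122) = 50630*(122/117) = 6176860/117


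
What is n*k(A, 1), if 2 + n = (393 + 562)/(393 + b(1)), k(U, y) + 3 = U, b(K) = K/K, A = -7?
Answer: -835/197 ≈ -4.2386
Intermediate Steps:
b(K) = 1
k(U, y) = -3 + U
n = 167/394 (n = -2 + (393 + 562)/(393 + 1) = -2 + 955/394 = 167/394 ≈ 0.42386)
n*k(A, 1) = 167*(-3 - 7)/394 = (167/394)*(-10) = -835/197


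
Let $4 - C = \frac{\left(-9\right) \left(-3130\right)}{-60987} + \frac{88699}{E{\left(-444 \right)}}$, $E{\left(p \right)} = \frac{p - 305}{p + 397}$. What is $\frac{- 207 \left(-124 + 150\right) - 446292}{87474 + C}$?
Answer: $- \frac{2292459492918}{415745092237} \approx -5.5141$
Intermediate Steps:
$E{\left(p \right)} = \frac{-305 + p}{397 + p}$
$C = - \frac{84680673843}{15226421}$ ($C = 4 - \left(\frac{\left(-9\right) \left(-3130\right)}{-60987} + \frac{88699}{\frac{1}{397 - 444} \left(-305 - 444\right)}\right) = 4 - \left(28170 \left(- \frac{1}{60987}\right) + \frac{88699}{\frac{1}{-47} \left(-749\right)}\right) = 4 - \left(- \frac{9390}{20329} + \frac{88699}{\left(- \frac{1}{47}\right) \left(-749\right)}\right) = 4 - \left(- \frac{9390}{20329} + \frac{88699}{\frac{749}{47}}\right) = 4 - \left(- \frac{9390}{20329} + 88699 \cdot \frac{47}{749}\right) = 4 - \left(- \frac{9390}{20329} + \frac{4168853}{749}\right) = 4 - \frac{84741579527}{15226421} = - \frac{84680673843}{15226421} \approx -5561.4$)
$\frac{- 207 \left(-124 + 150\right) - 446292}{87474 + C} = \frac{- 207 \left(-124 + 150\right) - 446292}{87474 - \frac{84680673843}{15226421}} = \frac{\left(-207\right) 26 - 446292}{\frac{1247235276711}{15226421}} = \left(-5382 - 446292\right) \frac{15226421}{1247235276711} = \left(-451674\right) \frac{15226421}{1247235276711} = - \frac{2292459492918}{415745092237}$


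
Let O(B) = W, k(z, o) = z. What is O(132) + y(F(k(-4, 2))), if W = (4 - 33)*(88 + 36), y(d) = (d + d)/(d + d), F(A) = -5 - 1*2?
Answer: -3595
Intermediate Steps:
F(A) = -7 (F(A) = -5 - 2 = -7)
y(d) = 1 (y(d) = (2*d)/((2*d)) = (2*d)*(1/(2*d)) = 1)
W = -3596 (W = -29*124 = -3596)
O(B) = -3596
O(132) + y(F(k(-4, 2))) = -3596 + 1 = -3595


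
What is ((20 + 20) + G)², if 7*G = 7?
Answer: 1681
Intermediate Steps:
G = 1 (G = (⅐)*7 = 1)
((20 + 20) + G)² = ((20 + 20) + 1)² = (40 + 1)² = 41² = 1681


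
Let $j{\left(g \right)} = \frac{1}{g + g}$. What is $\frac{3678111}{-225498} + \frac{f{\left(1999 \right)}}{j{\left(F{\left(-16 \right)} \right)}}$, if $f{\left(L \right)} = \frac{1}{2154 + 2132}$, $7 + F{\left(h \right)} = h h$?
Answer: $- \frac{2608680957}{161080738} \approx -16.195$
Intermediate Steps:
$F{\left(h \right)} = -7 + h^{2}$ ($F{\left(h \right)} = -7 + h h = -7 + h^{2}$)
$j{\left(g \right)} = \frac{1}{2 g}$
$f{\left(L \right)} = \frac{1}{4286}$
$\frac{3678111}{-225498} + \frac{f{\left(1999 \right)}}{j{\left(F{\left(-16 \right)} \right)}} = \frac{3678111}{-225498} + \frac{1}{4286 \frac{1}{2 \left(-7 + \left(-16\right)^{2}\right)}} = 3678111 \left(- \frac{1}{225498}\right) + \frac{1}{4286 \frac{1}{2 \left(-7 + 256\right)}} = - \frac{1226037}{75166} + \frac{1}{4286 \frac{1}{2 \cdot 249}} = - \frac{1226037}{75166} + \frac{1}{4286 \cdot \frac{1}{2} \cdot \frac{1}{249}} = - \frac{1226037}{75166} + \frac{\frac{1}{\frac{1}{498}}}{4286} = - \frac{1226037}{75166} + \frac{1}{4286} \cdot 498 = - \frac{1226037}{75166} + \frac{249}{2143} = - \frac{2608680957}{161080738}$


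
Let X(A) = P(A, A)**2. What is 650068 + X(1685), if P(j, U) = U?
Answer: 3489293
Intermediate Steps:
X(A) = A**2
650068 + X(1685) = 650068 + 1685**2 = 650068 + 2839225 = 3489293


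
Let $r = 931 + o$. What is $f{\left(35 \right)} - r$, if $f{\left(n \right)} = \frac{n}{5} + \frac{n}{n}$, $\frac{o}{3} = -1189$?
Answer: $2644$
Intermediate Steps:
$o = -3567$ ($o = 3 \left(-1189\right) = -3567$)
$f{\left(n \right)} = 1 + \frac{n}{5}$ ($f{\left(n \right)} = n \frac{1}{5} + 1 = \frac{n}{5} + 1 = 1 + \frac{n}{5}$)
$r = -2636$ ($r = 931 - 3567 = -2636$)
$f{\left(35 \right)} - r = \left(1 + \frac{1}{5} \cdot 35\right) - -2636 = \left(1 + 7\right) + 2636 = 8 + 2636 = 2644$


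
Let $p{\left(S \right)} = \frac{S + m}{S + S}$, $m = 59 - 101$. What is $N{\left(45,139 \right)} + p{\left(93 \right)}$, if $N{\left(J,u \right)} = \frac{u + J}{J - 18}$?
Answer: $\frac{11867}{1674} \approx 7.089$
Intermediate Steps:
$m = -42$ ($m = 59 - 101 = -42$)
$N{\left(J,u \right)} = \frac{J + u}{-18 + J}$
$p{\left(S \right)} = \frac{-42 + S}{2 S}$ ($p{\left(S \right)} = \frac{S - 42}{S + S} = \frac{-42 + S}{2 S}$)
$N{\left(45,139 \right)} + p{\left(93 \right)} = \frac{45 + 139}{-18 + 45} + \frac{-42 + 93}{2 \cdot 93} = \frac{1}{27} \cdot 184 + \frac{1}{2} \cdot \frac{1}{93} \cdot 51 = \frac{1}{27} \cdot 184 + \frac{17}{62} = \frac{184}{27} + \frac{17}{62} = \frac{11867}{1674}$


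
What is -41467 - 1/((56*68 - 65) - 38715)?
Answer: -1450183923/34972 ≈ -41467.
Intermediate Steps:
-41467 - 1/((56*68 - 65) - 38715) = -41467 - 1/((3808 - 65) - 38715) = -41467 - 1/(3743 - 38715) = -41467 - 1/(-34972) = -41467 - 1*(-1/34972) = -41467 + 1/34972 = -1450183923/34972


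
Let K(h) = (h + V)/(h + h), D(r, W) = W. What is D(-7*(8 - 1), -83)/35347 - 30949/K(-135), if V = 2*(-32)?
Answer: -295367678327/7034053 ≈ -41991.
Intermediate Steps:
V = -64
K(h) = (-64 + h)/(2*h) (K(h) = (h - 64)/(h + h) = (-64 + h)/((2*h)) = (-64 + h)*(1/(2*h)) = (-64 + h)/(2*h))
D(-7*(8 - 1), -83)/35347 - 30949/K(-135) = -83/35347 - 30949*(-270/(-64 - 135)) = -83*1/35347 - 30949/((½)*(-1/135)*(-199)) = -83/35347 - 30949/199/270 = -83/35347 - 30949*270/199 = -83/35347 - 8356230/199 = -295367678327/7034053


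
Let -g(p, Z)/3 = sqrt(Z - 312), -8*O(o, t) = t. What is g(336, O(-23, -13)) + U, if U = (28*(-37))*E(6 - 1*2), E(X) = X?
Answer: -4144 - 3*I*sqrt(4966)/4 ≈ -4144.0 - 52.852*I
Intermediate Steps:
O(o, t) = -t/8
g(p, Z) = -3*sqrt(-312 + Z) (g(p, Z) = -3*sqrt(Z - 312) = -3*sqrt(-312 + Z))
U = -4144 (U = (28*(-37))*(6 - 1*2) = -1036*(6 - 2) = -1036*4 = -4144)
g(336, O(-23, -13)) + U = -3*sqrt(-312 - 1/8*(-13)) - 4144 = -3*sqrt(-312 + 13/8) - 4144 = -3*I*sqrt(4966)/4 - 4144 = -4144 - 3*I*sqrt(4966)/4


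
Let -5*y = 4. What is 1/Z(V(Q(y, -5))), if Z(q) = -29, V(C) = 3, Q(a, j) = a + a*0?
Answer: -1/29 ≈ -0.034483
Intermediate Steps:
y = -⅘ (y = -⅕*4 = -⅘ ≈ -0.80000)
Q(a, j) = a (Q(a, j) = a + 0 = a)
1/Z(V(Q(y, -5))) = 1/(-29) = -1/29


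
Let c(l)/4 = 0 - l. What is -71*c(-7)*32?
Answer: -63616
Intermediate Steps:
c(l) = -4*l (c(l) = 4*(0 - l) = 4*(-l) = -4*l)
-71*c(-7)*32 = -(-284)*(-7)*32 = -71*28*32 = -1988*32 = -63616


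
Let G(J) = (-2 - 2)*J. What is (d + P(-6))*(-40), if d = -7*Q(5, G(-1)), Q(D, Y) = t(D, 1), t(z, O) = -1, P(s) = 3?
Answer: -400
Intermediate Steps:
G(J) = -4*J
Q(D, Y) = -1
d = 7 (d = -7*(-1) = 7)
(d + P(-6))*(-40) = (7 + 3)*(-40) = 10*(-40) = -400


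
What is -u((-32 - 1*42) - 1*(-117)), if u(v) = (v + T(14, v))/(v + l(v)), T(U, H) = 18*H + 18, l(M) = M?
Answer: -835/86 ≈ -9.7093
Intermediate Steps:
T(U, H) = 18 + 18*H
u(v) = (18 + 19*v)/(2*v) (u(v) = (v + (18 + 18*v))/(v + v) = (18 + 19*v)/((2*v)) = (18 + 19*v)*(1/(2*v)) = (18 + 19*v)/(2*v))
-u((-32 - 1*42) - 1*(-117)) = -(19/2 + 9/((-32 - 1*42) - 1*(-117))) = -(19/2 + 9/((-32 - 42) + 117)) = -(19/2 + 9/(-74 + 117)) = -(19/2 + 9/43) = -1*835/86 = -835/86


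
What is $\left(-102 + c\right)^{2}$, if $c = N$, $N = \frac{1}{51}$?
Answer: $\frac{27050401}{2601} \approx 10400.0$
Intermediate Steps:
$N = \frac{1}{51} \approx 0.019608$
$c = \frac{1}{51} \approx 0.019608$
$\left(-102 + c\right)^{2} = \left(-102 + \frac{1}{51}\right)^{2} = \left(- \frac{5201}{51}\right)^{2} = \frac{27050401}{2601}$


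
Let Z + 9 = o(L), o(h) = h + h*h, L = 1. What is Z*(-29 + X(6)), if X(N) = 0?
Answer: 203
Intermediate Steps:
o(h) = h + h²
Z = -7 (Z = -9 + 1*(1 + 1) = -9 + 1*2 = -9 + 2 = -7)
Z*(-29 + X(6)) = -7*(-29 + 0) = -7*(-29) = 203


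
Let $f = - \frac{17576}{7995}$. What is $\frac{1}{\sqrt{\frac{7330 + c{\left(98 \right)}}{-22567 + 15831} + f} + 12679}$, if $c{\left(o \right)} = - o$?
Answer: $\frac{3282783285}{41622410117687} - \frac{2 i \sqrt{54836384595}}{41622410117687} \approx 7.8871 \cdot 10^{-5} - 1.1252 \cdot 10^{-8} i$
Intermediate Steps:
$f = - \frac{1352}{615}$ ($f = \left(-17576\right) \frac{1}{7995} = - \frac{1352}{615} \approx -2.1984$)
$\frac{1}{\sqrt{\frac{7330 + c{\left(98 \right)}}{-22567 + 15831} + f} + 12679} = \frac{1}{\sqrt{\frac{7330 - 98}{-22567 + 15831} - \frac{1352}{615}} + 12679} = \frac{1}{\sqrt{\frac{7330 - 98}{-6736} - \frac{1352}{615}} + 12679} = \frac{1}{\sqrt{7232 \left(- \frac{1}{6736}\right) - \frac{1352}{615}} + 12679} = \frac{1}{\sqrt{- \frac{452}{421} - \frac{1352}{615}} + 12679} = \frac{1}{\sqrt{- \frac{847172}{258915}} + 12679} = \frac{1}{\frac{2 i \sqrt{54836384595}}{258915} + 12679} = \frac{1}{12679 + \frac{2 i \sqrt{54836384595}}{258915}}$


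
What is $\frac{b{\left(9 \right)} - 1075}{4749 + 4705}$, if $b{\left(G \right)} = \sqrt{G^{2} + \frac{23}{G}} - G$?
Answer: $- \frac{542}{4727} + \frac{2 \sqrt{47}}{14181} \approx -0.11369$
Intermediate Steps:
$\frac{b{\left(9 \right)} - 1075}{4749 + 4705} = \frac{\left(\sqrt{\frac{23 + 9^{3}}{9}} - 9\right) - 1075}{4749 + 4705} = \frac{\left(\sqrt{\frac{23 + 729}{9}} - 9\right) - 1075}{9454} = \left(\left(\sqrt{\frac{1}{9} \cdot 752} - 9\right) - 1075\right) \frac{1}{9454} = \left(\left(\sqrt{\frac{752}{9}} - 9\right) - 1075\right) \frac{1}{9454} = \left(\left(\frac{4 \sqrt{47}}{3} - 9\right) - 1075\right) \frac{1}{9454} = \left(\left(-9 + \frac{4 \sqrt{47}}{3}\right) - 1075\right) \frac{1}{9454} = \left(-1084 + \frac{4 \sqrt{47}}{3}\right) \frac{1}{9454} = - \frac{542}{4727} + \frac{2 \sqrt{47}}{14181}$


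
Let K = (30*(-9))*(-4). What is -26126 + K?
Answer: -25046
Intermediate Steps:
K = 1080 (K = -270*(-4) = 1080)
-26126 + K = -26126 + 1080 = -25046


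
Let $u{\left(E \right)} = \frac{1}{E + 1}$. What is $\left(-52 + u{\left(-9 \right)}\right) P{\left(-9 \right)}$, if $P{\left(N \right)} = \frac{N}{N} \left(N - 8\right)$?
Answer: $\frac{7089}{8} \approx 886.13$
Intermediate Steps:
$P{\left(N \right)} = -8 + N$ ($P{\left(N \right)} = 1 \left(-8 + N\right) = -8 + N$)
$u{\left(E \right)} = \frac{1}{1 + E}$
$\left(-52 + u{\left(-9 \right)}\right) P{\left(-9 \right)} = \left(-52 + \frac{1}{1 - 9}\right) \left(-8 - 9\right) = \left(-52 + \frac{1}{-8}\right) \left(-17\right) = \left(-52 - \frac{1}{8}\right) \left(-17\right) = \left(- \frac{417}{8}\right) \left(-17\right) = \frac{7089}{8}$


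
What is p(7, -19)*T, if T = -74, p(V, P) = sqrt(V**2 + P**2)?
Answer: -74*sqrt(410) ≈ -1498.4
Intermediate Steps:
p(V, P) = sqrt(P**2 + V**2)
p(7, -19)*T = sqrt((-19)**2 + 7**2)*(-74) = sqrt(361 + 49)*(-74) = sqrt(410)*(-74) = -74*sqrt(410)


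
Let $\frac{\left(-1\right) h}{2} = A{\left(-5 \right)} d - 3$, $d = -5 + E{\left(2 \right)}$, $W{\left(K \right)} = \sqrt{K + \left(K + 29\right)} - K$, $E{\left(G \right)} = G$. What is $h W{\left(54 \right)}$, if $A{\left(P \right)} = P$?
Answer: $1296 - 24 \sqrt{137} \approx 1015.1$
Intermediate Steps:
$W{\left(K \right)} = \sqrt{29 + 2 K} - K$ ($W{\left(K \right)} = \sqrt{K + \left(29 + K\right)} - K = \sqrt{29 + 2 K} - K$)
$d = -3$ ($d = -5 + 2 = -3$)
$h = -24$ ($h = - 2 \left(\left(-5\right) \left(-3\right) - 3\right) = - 2 \left(15 - 3\right) = \left(-2\right) 12 = -24$)
$h W{\left(54 \right)} = - 24 \left(\sqrt{29 + 2 \cdot 54} - 54\right) = - 24 \left(\sqrt{29 + 108} - 54\right) = - 24 \left(\sqrt{137} - 54\right) = - 24 \left(-54 + \sqrt{137}\right) = 1296 - 24 \sqrt{137}$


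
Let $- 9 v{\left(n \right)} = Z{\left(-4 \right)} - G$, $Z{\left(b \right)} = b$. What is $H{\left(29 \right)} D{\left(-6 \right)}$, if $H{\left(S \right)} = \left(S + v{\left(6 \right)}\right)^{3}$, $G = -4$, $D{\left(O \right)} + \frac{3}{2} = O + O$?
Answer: $- \frac{658503}{2} \approx -3.2925 \cdot 10^{5}$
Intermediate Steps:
$D{\left(O \right)} = - \frac{3}{2} + 2 O$ ($D{\left(O \right)} = - \frac{3}{2} + \left(O + O\right) = - \frac{3}{2} + 2 O$)
$v{\left(n \right)} = 0$ ($v{\left(n \right)} = - \frac{-4 - -4}{9} = - \frac{-4 + 4}{9} = \left(- \frac{1}{9}\right) 0 = 0$)
$H{\left(S \right)} = S^{3}$ ($H{\left(S \right)} = \left(S + 0\right)^{3} = S^{3}$)
$H{\left(29 \right)} D{\left(-6 \right)} = 29^{3} \left(- \frac{3}{2} + 2 \left(-6\right)\right) = 24389 \left(- \frac{3}{2} - 12\right) = 24389 \left(- \frac{27}{2}\right) = - \frac{658503}{2}$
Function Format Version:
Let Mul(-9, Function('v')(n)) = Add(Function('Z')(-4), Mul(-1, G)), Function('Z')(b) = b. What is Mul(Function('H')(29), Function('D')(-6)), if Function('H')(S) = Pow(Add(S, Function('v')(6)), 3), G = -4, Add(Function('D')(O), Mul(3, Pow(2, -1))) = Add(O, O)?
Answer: Rational(-658503, 2) ≈ -3.2925e+5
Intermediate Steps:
Function('D')(O) = Add(Rational(-3, 2), Mul(2, O)) (Function('D')(O) = Add(Rational(-3, 2), Add(O, O)) = Add(Rational(-3, 2), Mul(2, O)))
Function('v')(n) = 0 (Function('v')(n) = Mul(Rational(-1, 9), Add(-4, Mul(-1, -4))) = Mul(Rational(-1, 9), Add(-4, 4)) = Mul(Rational(-1, 9), 0) = 0)
Function('H')(S) = Pow(S, 3) (Function('H')(S) = Pow(Add(S, 0), 3) = Pow(S, 3))
Mul(Function('H')(29), Function('D')(-6)) = Mul(Pow(29, 3), Add(Rational(-3, 2), Mul(2, -6))) = Mul(24389, Add(Rational(-3, 2), -12)) = Mul(24389, Rational(-27, 2)) = Rational(-658503, 2)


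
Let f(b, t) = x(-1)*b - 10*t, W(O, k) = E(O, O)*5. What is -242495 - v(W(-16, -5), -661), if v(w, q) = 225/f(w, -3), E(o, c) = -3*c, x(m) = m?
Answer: -3394915/14 ≈ -2.4249e+5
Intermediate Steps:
W(O, k) = -15*O (W(O, k) = -3*O*5 = -15*O)
f(b, t) = -b - 10*t
v(w, q) = 225/(30 - w) (v(w, q) = 225/(-w - 10*(-3)) = 225/(-w + 30) = 225/(30 - w))
-242495 - v(W(-16, -5), -661) = -242495 - 225/(30 - (-15)*(-16)) = -242495 - 225/(30 - 1*240) = -242495 - 225/(30 - 240) = -242495 - 225/(-210) = -242495 - 225*(-1)/210 = -242495 - 1*(-15/14) = -242495 + 15/14 = -3394915/14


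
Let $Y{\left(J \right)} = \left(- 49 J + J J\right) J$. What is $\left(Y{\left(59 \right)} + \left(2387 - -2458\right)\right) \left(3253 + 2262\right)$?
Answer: $218697325$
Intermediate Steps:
$Y{\left(J \right)} = J \left(J^{2} - 49 J\right)$ ($Y{\left(J \right)} = \left(- 49 J + J^{2}\right) J = \left(J^{2} - 49 J\right) J = J \left(J^{2} - 49 J\right)$)
$\left(Y{\left(59 \right)} + \left(2387 - -2458\right)\right) \left(3253 + 2262\right) = \left(59^{2} \left(-49 + 59\right) + \left(2387 - -2458\right)\right) \left(3253 + 2262\right) = \left(3481 \cdot 10 + \left(2387 + 2458\right)\right) 5515 = \left(34810 + 4845\right) 5515 = 39655 \cdot 5515 = 218697325$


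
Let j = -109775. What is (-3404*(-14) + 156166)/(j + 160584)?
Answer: 203822/50809 ≈ 4.0115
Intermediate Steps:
(-3404*(-14) + 156166)/(j + 160584) = (-3404*(-14) + 156166)/(-109775 + 160584) = (47656 + 156166)/50809 = 203822*(1/50809) = 203822/50809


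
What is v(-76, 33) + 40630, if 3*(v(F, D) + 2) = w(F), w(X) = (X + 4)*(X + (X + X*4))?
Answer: 51572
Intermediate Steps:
w(X) = 6*X*(4 + X) (w(X) = (4 + X)*(X + (X + 4*X)) = (4 + X)*(X + 5*X) = (4 + X)*(6*X) = 6*X*(4 + X))
v(F, D) = -2 + 2*F*(4 + F) (v(F, D) = -2 + (6*F*(4 + F))/3 = -2 + 2*F*(4 + F))
v(-76, 33) + 40630 = (-2 + 2*(-76)*(4 - 76)) + 40630 = (-2 + 2*(-76)*(-72)) + 40630 = (-2 + 10944) + 40630 = 10942 + 40630 = 51572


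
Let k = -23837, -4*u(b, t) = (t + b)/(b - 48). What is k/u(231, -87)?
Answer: 1454057/12 ≈ 1.2117e+5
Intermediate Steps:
u(b, t) = -(b + t)/(4*(-48 + b)) (u(b, t) = -(t + b)/(4*(b - 48)) = -(b + t)/(4*(-48 + b)))
k/u(231, -87) = -23837*4*(-48 + 231)/(-1*231 - 1*(-87)) = -23837*732/(-231 + 87) = -23837/((1/4)*(1/183)*(-144)) = -23837/(-12/61) = -23837*(-61/12) = 1454057/12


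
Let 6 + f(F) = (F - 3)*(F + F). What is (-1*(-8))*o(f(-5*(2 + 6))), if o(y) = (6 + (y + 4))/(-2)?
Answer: -13776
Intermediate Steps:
f(F) = -6 + 2*F*(-3 + F) (f(F) = -6 + (F - 3)*(F + F) = -6 + (-3 + F)*(2*F) = -6 + 2*F*(-3 + F))
o(y) = -5 - y/2 (o(y) = (6 + (4 + y))*(-1/2) = (10 + y)*(-1/2) = -5 - y/2)
(-1*(-8))*o(f(-5*(2 + 6))) = (-1*(-8))*(-5 - (-6 - (-30)*(2 + 6) + 2*(-5*(2 + 6))**2)/2) = 8*(-5 - (-6 - (-30)*8 + 2*(-5*8)**2)/2) = 8*(-5 - (-6 - 6*(-40) + 2*(-40)**2)/2) = 8*(-5 - (-6 + 240 + 2*1600)/2) = 8*(-5 - (-6 + 240 + 3200)/2) = 8*(-5 - 1/2*3434) = 8*(-5 - 1717) = 8*(-1722) = -13776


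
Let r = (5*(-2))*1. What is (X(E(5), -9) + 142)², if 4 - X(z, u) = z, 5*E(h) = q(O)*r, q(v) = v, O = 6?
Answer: 24964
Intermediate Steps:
r = -10 (r = -10*1 = -10)
E(h) = -12 (E(h) = (6*(-10))/5 = (⅕)*(-60) = -12)
X(z, u) = 4 - z
(X(E(5), -9) + 142)² = ((4 - 1*(-12)) + 142)² = ((4 + 12) + 142)² = (16 + 142)² = 158² = 24964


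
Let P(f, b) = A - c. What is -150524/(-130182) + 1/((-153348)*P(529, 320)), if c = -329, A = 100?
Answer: 126954047267/109797321348 ≈ 1.1563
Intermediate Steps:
P(f, b) = 429 (P(f, b) = 100 - 1*(-329) = 100 + 329 = 429)
-150524/(-130182) + 1/((-153348)*P(529, 320)) = -150524/(-130182) + 1/(-153348*429) = -150524*(-1/130182) - 1/153348*1/429 = 75262/65091 - 1/65786292 = 126954047267/109797321348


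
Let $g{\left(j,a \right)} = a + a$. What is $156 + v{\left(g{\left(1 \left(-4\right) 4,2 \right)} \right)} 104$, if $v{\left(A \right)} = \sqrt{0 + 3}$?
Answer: $156 + 104 \sqrt{3} \approx 336.13$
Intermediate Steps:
$g{\left(j,a \right)} = 2 a$
$v{\left(A \right)} = \sqrt{3}$
$156 + v{\left(g{\left(1 \left(-4\right) 4,2 \right)} \right)} 104 = 156 + \sqrt{3} \cdot 104 = 156 + 104 \sqrt{3}$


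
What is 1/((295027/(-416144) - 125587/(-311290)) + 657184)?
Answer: 298482640/196157924095257 ≈ 1.5216e-6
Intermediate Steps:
1/((295027/(-416144) - 125587/(-311290)) + 657184) = 1/((295027*(-1/416144) - 125587*(-1/311290)) + 657184) = 1/((-9517/13424 + 17941/44470) + 657184) = 1/(-91190503/298482640 + 657184) = 1/(196157924095257/298482640) = 298482640/196157924095257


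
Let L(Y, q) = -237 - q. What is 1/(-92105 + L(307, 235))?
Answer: -1/92577 ≈ -1.0802e-5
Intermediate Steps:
1/(-92105 + L(307, 235)) = 1/(-92105 + (-237 - 1*235)) = 1/(-92105 + (-237 - 235)) = 1/(-92105 - 472) = 1/(-92577) = -1/92577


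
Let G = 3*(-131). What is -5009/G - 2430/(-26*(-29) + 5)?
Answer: 948947/99429 ≈ 9.5440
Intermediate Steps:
G = -393
-5009/G - 2430/(-26*(-29) + 5) = -5009/(-393) - 2430/(-26*(-29) + 5) = -5009*(-1/393) - 2430/(754 + 5) = 5009/393 - 2430/759 = 5009/393 - 2430*1/759 = 5009/393 - 810/253 = 948947/99429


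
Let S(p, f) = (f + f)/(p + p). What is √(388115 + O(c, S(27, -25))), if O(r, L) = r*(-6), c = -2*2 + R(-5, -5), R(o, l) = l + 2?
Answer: 71*√77 ≈ 623.02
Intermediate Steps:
R(o, l) = 2 + l
S(p, f) = f/p (S(p, f) = (2*f)/((2*p)) = (2*f)*(1/(2*p)) = f/p)
c = -7 (c = -2*2 + (2 - 5) = -4 - 3 = -7)
O(r, L) = -6*r
√(388115 + O(c, S(27, -25))) = √(388115 - 6*(-7)) = √(388115 + 42) = √388157 = 71*√77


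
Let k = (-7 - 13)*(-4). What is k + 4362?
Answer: 4442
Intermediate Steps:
k = 80 (k = -20*(-4) = 80)
k + 4362 = 80 + 4362 = 4442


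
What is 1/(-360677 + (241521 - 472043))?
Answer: -1/591199 ≈ -1.6915e-6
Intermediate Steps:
1/(-360677 + (241521 - 472043)) = 1/(-360677 - 230522) = 1/(-591199) = -1/591199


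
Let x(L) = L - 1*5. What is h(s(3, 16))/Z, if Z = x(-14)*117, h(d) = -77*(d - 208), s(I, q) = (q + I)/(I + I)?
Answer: -94633/13338 ≈ -7.0950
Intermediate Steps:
x(L) = -5 + L (x(L) = L - 5 = -5 + L)
s(I, q) = (I + q)/(2*I) (s(I, q) = (I + q)/((2*I)) = (I + q)*(1/(2*I)) = (I + q)/(2*I))
h(d) = 16016 - 77*d (h(d) = -77*(-208 + d) = 16016 - 77*d)
Z = -2223 (Z = (-5 - 14)*117 = -19*117 = -2223)
h(s(3, 16))/Z = (16016 - 77*(3 + 16)/(2*3))/(-2223) = (16016 - 77*19/(2*3))*(-1/2223) = (16016 - 77*19/6)*(-1/2223) = (16016 - 1463/6)*(-1/2223) = (94633/6)*(-1/2223) = -94633/13338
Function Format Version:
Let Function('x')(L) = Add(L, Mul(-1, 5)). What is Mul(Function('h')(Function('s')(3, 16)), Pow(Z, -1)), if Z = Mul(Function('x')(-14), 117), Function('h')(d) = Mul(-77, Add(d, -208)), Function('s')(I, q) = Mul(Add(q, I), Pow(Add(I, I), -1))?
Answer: Rational(-94633, 13338) ≈ -7.0950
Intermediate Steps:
Function('x')(L) = Add(-5, L) (Function('x')(L) = Add(L, -5) = Add(-5, L))
Function('s')(I, q) = Mul(Rational(1, 2), Pow(I, -1), Add(I, q)) (Function('s')(I, q) = Mul(Add(I, q), Pow(Mul(2, I), -1)) = Mul(Add(I, q), Mul(Rational(1, 2), Pow(I, -1))) = Mul(Rational(1, 2), Pow(I, -1), Add(I, q)))
Function('h')(d) = Add(16016, Mul(-77, d)) (Function('h')(d) = Mul(-77, Add(-208, d)) = Add(16016, Mul(-77, d)))
Z = -2223 (Z = Mul(Add(-5, -14), 117) = Mul(-19, 117) = -2223)
Mul(Function('h')(Function('s')(3, 16)), Pow(Z, -1)) = Mul(Add(16016, Mul(-77, Mul(Rational(1, 2), Pow(3, -1), Add(3, 16)))), Pow(-2223, -1)) = Mul(Add(16016, Mul(-77, Mul(Rational(1, 2), Rational(1, 3), 19))), Rational(-1, 2223)) = Mul(Add(16016, Mul(-77, Rational(19, 6))), Rational(-1, 2223)) = Mul(Add(16016, Rational(-1463, 6)), Rational(-1, 2223)) = Mul(Rational(94633, 6), Rational(-1, 2223)) = Rational(-94633, 13338)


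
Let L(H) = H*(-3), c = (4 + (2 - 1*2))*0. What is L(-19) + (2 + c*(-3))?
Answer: 59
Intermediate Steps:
c = 0 (c = (4 + (2 - 2))*0 = (4 + 0)*0 = 4*0 = 0)
L(H) = -3*H
L(-19) + (2 + c*(-3)) = -3*(-19) + (2 + 0*(-3)) = 57 + (2 + 0) = 57 + 2 = 59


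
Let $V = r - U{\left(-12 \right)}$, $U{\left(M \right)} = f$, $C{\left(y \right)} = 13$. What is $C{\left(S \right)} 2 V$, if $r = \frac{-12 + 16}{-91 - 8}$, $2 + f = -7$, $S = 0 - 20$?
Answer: $\frac{23062}{99} \approx 232.95$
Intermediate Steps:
$S = -20$ ($S = 0 - 20 = -20$)
$f = -9$ ($f = -2 - 7 = -9$)
$r = - \frac{4}{99}$ ($r = \frac{4}{-99} = 4 \left(- \frac{1}{99}\right) = - \frac{4}{99} \approx -0.040404$)
$U{\left(M \right)} = -9$
$V = \frac{887}{99}$ ($V = - \frac{4}{99} - -9 = - \frac{4}{99} + 9 = \frac{887}{99} \approx 8.9596$)
$C{\left(S \right)} 2 V = 13 \cdot 2 \cdot \frac{887}{99} = 26 \cdot \frac{887}{99} = \frac{23062}{99}$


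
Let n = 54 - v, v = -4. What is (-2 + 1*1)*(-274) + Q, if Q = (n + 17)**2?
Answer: 5899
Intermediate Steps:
n = 58 (n = 54 - 1*(-4) = 54 + 4 = 58)
Q = 5625 (Q = (58 + 17)**2 = 75**2 = 5625)
(-2 + 1*1)*(-274) + Q = (-2 + 1*1)*(-274) + 5625 = (-2 + 1)*(-274) + 5625 = -1*(-274) + 5625 = 274 + 5625 = 5899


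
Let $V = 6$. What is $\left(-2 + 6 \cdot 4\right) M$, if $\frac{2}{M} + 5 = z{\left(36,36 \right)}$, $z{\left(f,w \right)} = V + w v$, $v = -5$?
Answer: $- \frac{44}{179} \approx -0.24581$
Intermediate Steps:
$z{\left(f,w \right)} = 6 - 5 w$ ($z{\left(f,w \right)} = 6 + w \left(-5\right) = 6 - 5 w$)
$M = - \frac{2}{179}$ ($M = \frac{2}{-5 + \left(6 - 180\right)} = \frac{2}{-5 - 174} = \frac{2}{-179} = 2 \left(- \frac{1}{179}\right) = - \frac{2}{179} \approx -0.011173$)
$\left(-2 + 6 \cdot 4\right) M = \left(-2 + 6 \cdot 4\right) \left(- \frac{2}{179}\right) = \left(-2 + 24\right) \left(- \frac{2}{179}\right) = 22 \left(- \frac{2}{179}\right) = - \frac{44}{179}$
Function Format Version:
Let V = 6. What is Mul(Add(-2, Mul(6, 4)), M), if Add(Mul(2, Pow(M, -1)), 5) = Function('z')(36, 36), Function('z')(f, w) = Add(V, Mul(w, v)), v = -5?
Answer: Rational(-44, 179) ≈ -0.24581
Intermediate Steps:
Function('z')(f, w) = Add(6, Mul(-5, w)) (Function('z')(f, w) = Add(6, Mul(w, -5)) = Add(6, Mul(-5, w)))
M = Rational(-2, 179) (M = Mul(2, Pow(Add(-5, Add(6, Mul(-5, 36))), -1)) = Mul(2, Pow(Add(-5, Add(6, -180)), -1)) = Mul(2, Pow(Add(-5, -174), -1)) = Mul(2, Pow(-179, -1)) = Mul(2, Rational(-1, 179)) = Rational(-2, 179) ≈ -0.011173)
Mul(Add(-2, Mul(6, 4)), M) = Mul(Add(-2, Mul(6, 4)), Rational(-2, 179)) = Mul(Add(-2, 24), Rational(-2, 179)) = Mul(22, Rational(-2, 179)) = Rational(-44, 179)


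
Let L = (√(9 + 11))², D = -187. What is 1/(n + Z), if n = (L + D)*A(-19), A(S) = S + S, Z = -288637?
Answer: -1/282291 ≈ -3.5424e-6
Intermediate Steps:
L = 20 (L = (√20)² = (2*√5)² = 20)
A(S) = 2*S
n = 6346 (n = (20 - 187)*(2*(-19)) = -167*(-38) = 6346)
1/(n + Z) = 1/(6346 - 288637) = 1/(-282291) = -1/282291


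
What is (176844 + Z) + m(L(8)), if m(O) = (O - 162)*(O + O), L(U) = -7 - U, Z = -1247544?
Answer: -1065390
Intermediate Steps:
m(O) = 2*O*(-162 + O) (m(O) = (-162 + O)*(2*O) = 2*O*(-162 + O))
(176844 + Z) + m(L(8)) = (176844 - 1247544) + 2*(-7 - 1*8)*(-162 + (-7 - 1*8)) = -1070700 + 2*(-7 - 8)*(-162 + (-7 - 8)) = -1070700 + 2*(-15)*(-162 - 15) = -1070700 + 2*(-15)*(-177) = -1070700 + 5310 = -1065390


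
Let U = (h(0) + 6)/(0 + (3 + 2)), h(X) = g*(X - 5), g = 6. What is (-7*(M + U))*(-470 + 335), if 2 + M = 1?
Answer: -5481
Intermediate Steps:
h(X) = -30 + 6*X (h(X) = 6*(X - 5) = 6*(-5 + X) = -30 + 6*X)
M = -1 (M = -2 + 1 = -1)
U = -24/5 (U = ((-30 + 6*0) + 6)/(0 + (3 + 2)) = ((-30 + 0) + 6)/(0 + 5) = (-30 + 6)/5 = -24*1/5 = -24/5 ≈ -4.8000)
(-7*(M + U))*(-470 + 335) = (-7*(-1 - 24/5))*(-470 + 335) = -7*(-29/5)*(-135) = (203/5)*(-135) = -5481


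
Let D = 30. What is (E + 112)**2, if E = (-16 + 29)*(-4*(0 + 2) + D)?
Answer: 158404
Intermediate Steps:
E = 286 (E = (-16 + 29)*(-4*(0 + 2) + 30) = 13*(-4*2 + 30) = 13*(-8 + 30) = 13*22 = 286)
(E + 112)**2 = (286 + 112)**2 = 398**2 = 158404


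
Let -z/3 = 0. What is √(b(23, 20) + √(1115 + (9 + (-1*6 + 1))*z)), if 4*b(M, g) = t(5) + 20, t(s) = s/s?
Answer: √(21 + 4*√1115)/2 ≈ 6.2162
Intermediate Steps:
z = 0 (z = -3*0 = 0)
t(s) = 1
b(M, g) = 21/4 (b(M, g) = (1 + 20)/4 = (¼)*21 = 21/4)
√(b(23, 20) + √(1115 + (9 + (-1*6 + 1))*z)) = √(21/4 + √(1115 + (9 + (-1*6 + 1))*0)) = √(21/4 + √(1115 + (9 + (-6 + 1))*0)) = √(21/4 + √(1115 + (9 - 5)*0)) = √(21/4 + √(1115 + 4*0)) = √(21/4 + √(1115 + 0)) = √(21/4 + √1115)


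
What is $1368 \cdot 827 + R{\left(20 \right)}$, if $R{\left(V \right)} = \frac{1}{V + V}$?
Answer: $\frac{45253441}{40} \approx 1.1313 \cdot 10^{6}$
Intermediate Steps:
$R{\left(V \right)} = \frac{1}{2 V}$
$1368 \cdot 827 + R{\left(20 \right)} = 1368 \cdot 827 + \frac{1}{2 \cdot 20} = 1131336 + \frac{1}{2} \cdot \frac{1}{20} = 1131336 + \frac{1}{40} = \frac{45253441}{40}$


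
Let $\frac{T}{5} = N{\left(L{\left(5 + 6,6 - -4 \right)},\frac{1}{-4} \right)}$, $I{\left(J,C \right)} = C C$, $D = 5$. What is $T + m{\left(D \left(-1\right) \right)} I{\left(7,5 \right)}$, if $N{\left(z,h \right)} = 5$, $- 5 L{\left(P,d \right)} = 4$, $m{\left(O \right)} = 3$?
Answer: $100$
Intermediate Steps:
$L{\left(P,d \right)} = - \frac{4}{5}$ ($L{\left(P,d \right)} = \left(- \frac{1}{5}\right) 4 = - \frac{4}{5}$)
$I{\left(J,C \right)} = C^{2}$
$T = 25$ ($T = 5 \cdot 5 = 25$)
$T + m{\left(D \left(-1\right) \right)} I{\left(7,5 \right)} = 25 + 3 \cdot 5^{2} = 25 + 3 \cdot 25 = 25 + 75 = 100$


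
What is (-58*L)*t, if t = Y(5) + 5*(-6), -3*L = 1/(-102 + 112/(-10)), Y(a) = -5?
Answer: 5075/849 ≈ 5.9776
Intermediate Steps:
L = 5/1698 (L = -1/(3*(-102 + 112/(-10))) = -1/(3*(-102 + 112*(-⅒))) = -1/(3*(-102 - 56/5)) = -1/(3*(-566/5)) = -⅓*(-5/566) = 5/1698 ≈ 0.0029446)
t = -35 (t = -5 + 5*(-6) = -5 - 30 = -35)
(-58*L)*t = -58*5/1698*(-35) = -145/849*(-35) = 5075/849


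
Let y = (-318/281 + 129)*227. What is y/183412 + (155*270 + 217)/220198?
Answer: 1982045308225/5674367258428 ≈ 0.34930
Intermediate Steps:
y = 8156337/281 (y = (-318*1/281 + 129)*227 = (-318/281 + 129)*227 = (35931/281)*227 = 8156337/281 ≈ 29026.)
y/183412 + (155*270 + 217)/220198 = (8156337/281)/183412 + (155*270 + 217)/220198 = (8156337/281)*(1/183412) + (41850 + 217)*(1/220198) = 8156337/51538772 + 42067*(1/220198) = 8156337/51538772 + 42067/220198 = 1982045308225/5674367258428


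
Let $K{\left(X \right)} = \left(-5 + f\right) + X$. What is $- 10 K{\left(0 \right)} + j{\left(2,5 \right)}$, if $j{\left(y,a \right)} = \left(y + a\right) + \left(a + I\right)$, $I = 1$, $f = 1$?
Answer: $53$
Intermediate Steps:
$K{\left(X \right)} = -4 + X$ ($K{\left(X \right)} = \left(-5 + 1\right) + X = -4 + X$)
$j{\left(y,a \right)} = 1 + y + 2 a$ ($j{\left(y,a \right)} = \left(y + a\right) + \left(a + 1\right) = \left(a + y\right) + \left(1 + a\right) = 1 + y + 2 a$)
$- 10 K{\left(0 \right)} + j{\left(2,5 \right)} = - 10 \left(-4 + 0\right) + \left(1 + 2 + 2 \cdot 5\right) = \left(-10\right) \left(-4\right) + \left(1 + 2 + 10\right) = 40 + 13 = 53$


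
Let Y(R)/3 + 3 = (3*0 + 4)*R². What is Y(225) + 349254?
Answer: 956745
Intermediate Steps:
Y(R) = -9 + 12*R² (Y(R) = -9 + 3*((3*0 + 4)*R²) = -9 + 3*((0 + 4)*R²) = -9 + 3*(4*R²) = -9 + 12*R²)
Y(225) + 349254 = (-9 + 12*225²) + 349254 = (-9 + 12*50625) + 349254 = (-9 + 607500) + 349254 = 607491 + 349254 = 956745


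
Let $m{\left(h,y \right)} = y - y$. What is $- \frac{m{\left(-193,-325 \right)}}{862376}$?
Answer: $0$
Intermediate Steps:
$m{\left(h,y \right)} = 0$
$- \frac{m{\left(-193,-325 \right)}}{862376} = - \frac{0}{862376} = \left(-1\right) 0 = 0$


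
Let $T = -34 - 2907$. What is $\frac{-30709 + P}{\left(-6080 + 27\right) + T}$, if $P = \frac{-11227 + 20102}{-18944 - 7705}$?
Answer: $\frac{409186508}{119840553} \approx 3.4144$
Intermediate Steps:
$T = -2941$ ($T = -34 - 2907 = -2941$)
$P = - \frac{8875}{26649}$ ($P = \frac{8875}{-26649} = 8875 \left(- \frac{1}{26649}\right) = - \frac{8875}{26649} \approx -0.33303$)
$\frac{-30709 + P}{\left(-6080 + 27\right) + T} = \frac{-30709 - \frac{8875}{26649}}{\left(-6080 + 27\right) - 2941} = - \frac{818373016}{26649 \left(-6053 - 2941\right)} = - \frac{818373016}{26649 \left(-8994\right)} = \left(- \frac{818373016}{26649}\right) \left(- \frac{1}{8994}\right) = \frac{409186508}{119840553}$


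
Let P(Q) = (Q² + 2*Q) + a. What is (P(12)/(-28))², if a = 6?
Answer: 7569/196 ≈ 38.617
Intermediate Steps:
P(Q) = 6 + Q² + 2*Q (P(Q) = (Q² + 2*Q) + 6 = 6 + Q² + 2*Q)
(P(12)/(-28))² = ((6 + 12² + 2*12)/(-28))² = ((6 + 144 + 24)*(-1/28))² = (174*(-1/28))² = (-87/14)² = 7569/196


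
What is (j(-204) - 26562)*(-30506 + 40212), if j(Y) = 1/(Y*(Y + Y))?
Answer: -10729053082699/41616 ≈ -2.5781e+8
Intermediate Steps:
j(Y) = 1/(2*Y²) (j(Y) = 1/(Y*(2*Y)) = 1/(2*Y²))
(j(-204) - 26562)*(-30506 + 40212) = ((½)/(-204)² - 26562)*(-30506 + 40212) = ((½)*(1/41616) - 26562)*9706 = (1/83232 - 26562)*9706 = -2210808383/83232*9706 = -10729053082699/41616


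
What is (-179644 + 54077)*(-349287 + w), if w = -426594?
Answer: 97425049527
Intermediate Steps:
(-179644 + 54077)*(-349287 + w) = (-179644 + 54077)*(-349287 - 426594) = -125567*(-775881) = 97425049527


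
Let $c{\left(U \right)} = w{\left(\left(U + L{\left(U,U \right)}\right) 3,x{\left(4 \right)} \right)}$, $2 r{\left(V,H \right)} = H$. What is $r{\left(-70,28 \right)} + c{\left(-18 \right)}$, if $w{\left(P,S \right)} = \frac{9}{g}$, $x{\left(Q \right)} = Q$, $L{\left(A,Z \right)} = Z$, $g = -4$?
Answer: $\frac{47}{4} \approx 11.75$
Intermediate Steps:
$r{\left(V,H \right)} = \frac{H}{2}$
$w{\left(P,S \right)} = - \frac{9}{4}$ ($w{\left(P,S \right)} = \frac{9}{-4} = 9 \left(- \frac{1}{4}\right) = - \frac{9}{4}$)
$c{\left(U \right)} = - \frac{9}{4}$
$r{\left(-70,28 \right)} + c{\left(-18 \right)} = \frac{1}{2} \cdot 28 - \frac{9}{4} = 14 - \frac{9}{4} = \frac{47}{4}$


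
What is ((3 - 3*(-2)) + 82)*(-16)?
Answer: -1456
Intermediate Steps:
((3 - 3*(-2)) + 82)*(-16) = ((3 + 6) + 82)*(-16) = (9 + 82)*(-16) = 91*(-16) = -1456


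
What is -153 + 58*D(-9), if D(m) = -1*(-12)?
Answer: 543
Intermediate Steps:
D(m) = 12
-153 + 58*D(-9) = -153 + 58*12 = -153 + 696 = 543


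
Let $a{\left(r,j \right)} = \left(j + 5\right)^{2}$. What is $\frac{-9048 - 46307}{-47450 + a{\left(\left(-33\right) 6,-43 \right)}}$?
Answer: $\frac{55355}{46006} \approx 1.2032$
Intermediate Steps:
$a{\left(r,j \right)} = \left(5 + j\right)^{2}$
$\frac{-9048 - 46307}{-47450 + a{\left(\left(-33\right) 6,-43 \right)}} = \frac{-9048 - 46307}{-47450 + \left(5 - 43\right)^{2}} = - \frac{55355}{-47450 + \left(-38\right)^{2}} = - \frac{55355}{-47450 + 1444} = - \frac{55355}{-46006} = \left(-55355\right) \left(- \frac{1}{46006}\right) = \frac{55355}{46006}$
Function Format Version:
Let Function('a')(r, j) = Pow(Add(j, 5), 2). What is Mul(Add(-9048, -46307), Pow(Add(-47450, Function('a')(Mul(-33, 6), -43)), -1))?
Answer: Rational(55355, 46006) ≈ 1.2032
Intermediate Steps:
Function('a')(r, j) = Pow(Add(5, j), 2)
Mul(Add(-9048, -46307), Pow(Add(-47450, Function('a')(Mul(-33, 6), -43)), -1)) = Mul(Add(-9048, -46307), Pow(Add(-47450, Pow(Add(5, -43), 2)), -1)) = Mul(-55355, Pow(Add(-47450, Pow(-38, 2)), -1)) = Mul(-55355, Pow(Add(-47450, 1444), -1)) = Mul(-55355, Pow(-46006, -1)) = Mul(-55355, Rational(-1, 46006)) = Rational(55355, 46006)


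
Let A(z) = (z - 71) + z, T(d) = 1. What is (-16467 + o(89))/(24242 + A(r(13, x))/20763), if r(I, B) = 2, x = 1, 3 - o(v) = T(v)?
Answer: -341862795/503336579 ≈ -0.67919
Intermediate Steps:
o(v) = 2 (o(v) = 3 - 1*1 = 3 - 1 = 2)
A(z) = -71 + 2*z (A(z) = (-71 + z) + z = -71 + 2*z)
(-16467 + o(89))/(24242 + A(r(13, x))/20763) = (-16467 + 2)/(24242 + (-71 + 2*2)/20763) = -16465/(24242 + (-71 + 4)*(1/20763)) = -16465/(24242 - 67*1/20763) = -16465/(24242 - 67/20763) = -16465/503336579/20763 = -16465*20763/503336579 = -341862795/503336579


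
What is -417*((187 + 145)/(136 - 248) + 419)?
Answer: -4857633/28 ≈ -1.7349e+5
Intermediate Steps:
-417*((187 + 145)/(136 - 248) + 419) = -417*(332/(-112) + 419) = -417*(332*(-1/112) + 419) = -417*(-83/28 + 419) = -417*11649/28 = -4857633/28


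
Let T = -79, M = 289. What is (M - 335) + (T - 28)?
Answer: -153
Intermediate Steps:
(M - 335) + (T - 28) = (289 - 335) + (-79 - 28) = -46 - 107 = -153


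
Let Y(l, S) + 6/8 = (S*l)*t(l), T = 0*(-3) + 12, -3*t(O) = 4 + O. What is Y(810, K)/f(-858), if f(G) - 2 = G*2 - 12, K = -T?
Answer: -10549437/6904 ≈ -1528.0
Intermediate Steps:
t(O) = -4/3 - O/3 (t(O) = -(4 + O)/3 = -4/3 - O/3)
T = 12 (T = 0 + 12 = 12)
K = -12 (K = -1*12 = -12)
Y(l, S) = -¾ + S*l*(-4/3 - l/3) (Y(l, S) = -¾ + (S*l)*(-4/3 - l/3) = -¾ + S*l*(-4/3 - l/3))
f(G) = -10 + 2*G (f(G) = 2 + (G*2 - 12) = 2 + (2*G - 12) = 2 + (-12 + 2*G) = -10 + 2*G)
Y(810, K)/f(-858) = (-¾ - ⅓*(-12)*810*(4 + 810))/(-10 + 2*(-858)) = (-¾ - ⅓*(-12)*810*814)/(-10 - 1716) = (-¾ + 2637360)/(-1726) = (10549437/4)*(-1/1726) = -10549437/6904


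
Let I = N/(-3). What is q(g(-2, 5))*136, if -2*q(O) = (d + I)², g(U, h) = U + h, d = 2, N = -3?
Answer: -612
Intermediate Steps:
I = 1 (I = -3/(-3) = -3*(-⅓) = 1)
q(O) = -9/2 (q(O) = -(2 + 1)²/2 = -½*3² = -½*9 = -9/2)
q(g(-2, 5))*136 = -9/2*136 = -612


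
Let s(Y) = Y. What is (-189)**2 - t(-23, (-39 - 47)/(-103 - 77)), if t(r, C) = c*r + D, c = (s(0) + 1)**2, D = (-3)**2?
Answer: 35735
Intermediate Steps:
D = 9
c = 1 (c = (0 + 1)**2 = 1**2 = 1)
t(r, C) = 9 + r (t(r, C) = 1*r + 9 = r + 9 = 9 + r)
(-189)**2 - t(-23, (-39 - 47)/(-103 - 77)) = (-189)**2 - (9 - 23) = 35721 - 1*(-14) = 35721 + 14 = 35735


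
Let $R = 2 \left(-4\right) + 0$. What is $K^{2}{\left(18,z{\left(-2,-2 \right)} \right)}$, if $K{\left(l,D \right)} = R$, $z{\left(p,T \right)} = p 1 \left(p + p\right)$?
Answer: $64$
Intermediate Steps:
$z{\left(p,T \right)} = 2 p^{2}$ ($z{\left(p,T \right)} = p 2 p = 2 p^{2}$)
$R = -8$ ($R = -8 + 0 = -8$)
$K{\left(l,D \right)} = -8$
$K^{2}{\left(18,z{\left(-2,-2 \right)} \right)} = \left(-8\right)^{2} = 64$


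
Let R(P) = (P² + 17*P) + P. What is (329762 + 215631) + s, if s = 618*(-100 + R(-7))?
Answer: 436007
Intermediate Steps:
R(P) = P² + 18*P
s = -109386 (s = 618*(-100 - 7*(18 - 7)) = 618*(-100 - 7*11) = 618*(-100 - 77) = 618*(-177) = -109386)
(329762 + 215631) + s = (329762 + 215631) - 109386 = 545393 - 109386 = 436007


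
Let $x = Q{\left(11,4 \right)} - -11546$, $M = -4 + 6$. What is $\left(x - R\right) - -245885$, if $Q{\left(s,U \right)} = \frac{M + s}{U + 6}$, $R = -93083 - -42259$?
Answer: $\frac{3082563}{10} \approx 3.0826 \cdot 10^{5}$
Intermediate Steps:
$M = 2$
$R = -50824$ ($R = -93083 + 42259 = -50824$)
$Q{\left(s,U \right)} = \frac{2 + s}{6 + U}$ ($Q{\left(s,U \right)} = \frac{2 + s}{U + 6} = \frac{2 + s}{6 + U}$)
$x = \frac{115473}{10}$ ($x = \frac{2 + 11}{6 + 4} - -11546 = \frac{1}{10} \cdot 13 + 11546 = \frac{13}{10} + 11546 = \frac{115473}{10} \approx 11547.0$)
$\left(x - R\right) - -245885 = \left(\frac{115473}{10} - -50824\right) - -245885 = \left(\frac{115473}{10} + 50824\right) + 245885 = \frac{623713}{10} + 245885 = \frac{3082563}{10}$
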